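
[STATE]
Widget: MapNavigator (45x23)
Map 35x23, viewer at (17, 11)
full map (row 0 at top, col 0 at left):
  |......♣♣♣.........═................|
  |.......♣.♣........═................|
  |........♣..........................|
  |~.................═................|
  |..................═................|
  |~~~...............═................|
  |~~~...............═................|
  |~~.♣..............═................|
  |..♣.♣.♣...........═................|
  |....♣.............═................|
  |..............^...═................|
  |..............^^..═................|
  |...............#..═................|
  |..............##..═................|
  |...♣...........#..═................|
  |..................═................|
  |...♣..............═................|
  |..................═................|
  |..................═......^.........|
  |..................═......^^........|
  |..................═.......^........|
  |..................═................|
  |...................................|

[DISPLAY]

     ......♣♣♣.........═................     
     .......♣.♣........═................     
     ........♣..........................     
     ~.................═................     
     ..................═................     
     ~~~...............═................     
     ~~~...............═................     
     ~~.♣..............═................     
     ..♣.♣.♣...........═................     
     ....♣.............═................     
     ..............^...═................     
     ..............^^.@═................     
     ...............#..═................     
     ..............##..═................     
     ...♣...........#..═................     
     ..................═................     
     ...♣..............═................     
     ..................═................     
     ..................═......^.........     
     ..................═......^^........     
     ..................═.......^........     
     ..................═................     
     ...................................     


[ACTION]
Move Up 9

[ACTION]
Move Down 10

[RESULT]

     .......♣.♣........═................     
     ........♣..........................     
     ~.................═................     
     ..................═................     
     ~~~...............═................     
     ~~~...............═................     
     ~~.♣..............═................     
     ..♣.♣.♣...........═................     
     ....♣.............═................     
     ..............^...═................     
     ..............^^..═................     
     ...............#.@═................     
     ..............##..═................     
     ...♣...........#..═................     
     ..................═................     
     ...♣..............═................     
     ..................═................     
     ..................═......^.........     
     ..................═......^^........     
     ..................═.......^........     
     ..................═................     
     ...................................     
                                             


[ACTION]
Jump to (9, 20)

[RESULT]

             ....♣.............═.............
             ..............^...═.............
             ..............^^..═.............
             ...............#..═.............
             ..............##..═.............
             ...♣...........#..═.............
             ..................═.............
             ...♣..............═.............
             ..................═.............
             ..................═......^......
             ..................═......^^.....
             .........@........═.......^.....
             ..................═.............
             ................................
                                             
                                             
                                             
                                             
                                             
                                             
                                             
                                             
                                             


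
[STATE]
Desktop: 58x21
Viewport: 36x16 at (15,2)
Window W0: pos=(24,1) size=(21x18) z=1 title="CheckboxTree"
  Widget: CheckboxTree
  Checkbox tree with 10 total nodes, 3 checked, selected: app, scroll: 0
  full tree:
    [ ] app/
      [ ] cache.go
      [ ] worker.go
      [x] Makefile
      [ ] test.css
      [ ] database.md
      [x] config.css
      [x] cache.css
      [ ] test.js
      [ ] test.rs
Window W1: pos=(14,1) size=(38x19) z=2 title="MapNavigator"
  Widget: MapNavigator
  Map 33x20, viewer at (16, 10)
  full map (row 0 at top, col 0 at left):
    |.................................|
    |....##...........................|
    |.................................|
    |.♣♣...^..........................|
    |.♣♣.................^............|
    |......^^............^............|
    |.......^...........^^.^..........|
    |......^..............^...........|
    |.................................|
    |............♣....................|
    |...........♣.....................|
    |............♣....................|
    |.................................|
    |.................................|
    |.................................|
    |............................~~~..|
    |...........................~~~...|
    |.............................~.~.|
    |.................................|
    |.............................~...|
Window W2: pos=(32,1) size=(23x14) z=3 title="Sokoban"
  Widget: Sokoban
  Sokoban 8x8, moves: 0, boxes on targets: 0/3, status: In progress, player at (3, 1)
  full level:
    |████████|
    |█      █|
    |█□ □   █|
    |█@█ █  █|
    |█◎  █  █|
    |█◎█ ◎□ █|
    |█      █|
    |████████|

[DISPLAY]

 MapNavigator    ┃ Sokoban          
─────────────────┠──────────────────
  .♣♣...^........┃████████          
  .♣♣............┃█      █          
  ......^^.......┃█□ □   █          
  .......^.......┃█@█ █  █          
  ......^........┃█◎  █  █          
  ...............┃█◎█ ◎□ █          
  ............♣..┃█      █          
  ...........♣...┃████████          
  ............♣..┃Moves: 0  0/3     
  ...............┃                  
  ...............┗━━━━━━━━━━━━━━━━━━
  ................................. 
  ............................~~~.. 
  ...........................~~~... 


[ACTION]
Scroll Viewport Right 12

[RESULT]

igator    ┃ Sokoban             ┃   
──────────┠─────────────────────┨   
.^........┃████████             ┃   
..........┃█      █             ┃   
.^^.......┃█□ □   █             ┃   
..^.......┃█@█ █  █             ┃   
.^........┃█◎  █  █             ┃   
..........┃█◎█ ◎□ █             ┃   
.......♣..┃█      █             ┃   
......♣...┃████████             ┃   
.......♣..┃Moves: 0  0/3        ┃   
..........┃                     ┃   
..........┗━━━━━━━━━━━━━━━━━━━━━┛   
............................ ┃      
.......................~~~.. ┃      
......................~~~... ┃      


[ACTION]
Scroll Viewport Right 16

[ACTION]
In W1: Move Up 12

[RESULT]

igator    ┃ Sokoban             ┃   
──────────┠─────────────────────┨   
          ┃████████             ┃   
          ┃█      █             ┃   
          ┃█□ □   █             ┃   
          ┃█@█ █  █             ┃   
          ┃█◎  █  █             ┃   
          ┃█◎█ ◎□ █             ┃   
          ┃█      █             ┃   
..........┃████████             ┃   
#.........┃Moves: 0  0/3        ┃   
..........┃                     ┃   
.^........┗━━━━━━━━━━━━━━━━━━━━━┛   
...............^............ ┃      
.^^............^............ ┃      
..^...........^^.^.......... ┃      


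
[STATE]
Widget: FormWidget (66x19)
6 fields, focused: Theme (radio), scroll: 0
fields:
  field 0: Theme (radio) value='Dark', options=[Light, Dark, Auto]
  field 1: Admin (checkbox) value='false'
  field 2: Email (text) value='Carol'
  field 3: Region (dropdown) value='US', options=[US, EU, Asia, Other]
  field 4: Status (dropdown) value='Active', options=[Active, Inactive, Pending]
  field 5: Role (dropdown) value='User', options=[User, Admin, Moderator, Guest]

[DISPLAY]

> Theme:      ( ) Light  (●) Dark  ( ) Auto                       
  Admin:      [ ]                                                 
  Email:      [Carol                                             ]
  Region:     [US                                               ▼]
  Status:     [Active                                           ▼]
  Role:       [User                                             ▼]
                                                                  
                                                                  
                                                                  
                                                                  
                                                                  
                                                                  
                                                                  
                                                                  
                                                                  
                                                                  
                                                                  
                                                                  
                                                                  


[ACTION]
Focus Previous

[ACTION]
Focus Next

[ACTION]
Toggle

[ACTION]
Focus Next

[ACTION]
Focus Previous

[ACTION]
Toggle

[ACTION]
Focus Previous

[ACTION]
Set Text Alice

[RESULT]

  Theme:      ( ) Light  (●) Dark  ( ) Auto                       
  Admin:      [ ]                                                 
  Email:      [Carol                                             ]
  Region:     [US                                               ▼]
  Status:     [Active                                           ▼]
> Role:       [User                                             ▼]
                                                                  
                                                                  
                                                                  
                                                                  
                                                                  
                                                                  
                                                                  
                                                                  
                                                                  
                                                                  
                                                                  
                                                                  
                                                                  


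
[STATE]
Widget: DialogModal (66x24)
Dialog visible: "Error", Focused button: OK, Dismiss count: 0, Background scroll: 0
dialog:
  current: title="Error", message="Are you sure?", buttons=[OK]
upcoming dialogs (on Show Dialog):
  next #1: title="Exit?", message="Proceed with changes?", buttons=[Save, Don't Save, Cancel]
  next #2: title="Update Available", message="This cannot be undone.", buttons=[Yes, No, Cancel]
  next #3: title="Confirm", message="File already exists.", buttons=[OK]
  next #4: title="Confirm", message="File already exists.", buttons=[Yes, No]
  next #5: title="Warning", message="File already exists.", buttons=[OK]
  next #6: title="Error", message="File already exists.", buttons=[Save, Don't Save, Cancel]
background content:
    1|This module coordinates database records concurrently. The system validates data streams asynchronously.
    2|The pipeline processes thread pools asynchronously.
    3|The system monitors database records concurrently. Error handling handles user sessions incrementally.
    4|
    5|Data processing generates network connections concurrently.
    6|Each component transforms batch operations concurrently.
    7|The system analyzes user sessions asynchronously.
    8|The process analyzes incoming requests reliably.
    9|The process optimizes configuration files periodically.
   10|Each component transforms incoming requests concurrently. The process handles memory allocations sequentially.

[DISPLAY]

This module coordinates database records concurrently. The system 
The pipeline processes thread pools asynchronously.               
The system monitors database records concurrently. Error handling 
                                                                  
Data processing generates network connections concurrently.       
Each component transforms batch operations concurrently.          
The system analyzes user sessions asynchronously.                 
The process analyzes incoming requests reliably.                  
The process optimizes configuration files periodically.           
Each component transform┌───────────────┐ts concurrently. The proc
                        │     Error     │                         
                        │ Are you sure? │                         
                        │      [OK]     │                         
                        └───────────────┘                         
                                                                  
                                                                  
                                                                  
                                                                  
                                                                  
                                                                  
                                                                  
                                                                  
                                                                  
                                                                  


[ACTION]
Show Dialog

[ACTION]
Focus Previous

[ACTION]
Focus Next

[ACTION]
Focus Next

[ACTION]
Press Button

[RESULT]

This module coordinates database records concurrently. The system 
The pipeline processes thread pools asynchronously.               
The system monitors database records concurrently. Error handling 
                                                                  
Data processing generates network connections concurrently.       
Each component transforms batch operations concurrently.          
The system analyzes user sessions asynchronously.                 
The process analyzes incoming requests reliably.                  
The process optimizes configuration files periodically.           
Each component transforms incoming requests concurrently. The proc
                                                                  
                                                                  
                                                                  
                                                                  
                                                                  
                                                                  
                                                                  
                                                                  
                                                                  
                                                                  
                                                                  
                                                                  
                                                                  
                                                                  


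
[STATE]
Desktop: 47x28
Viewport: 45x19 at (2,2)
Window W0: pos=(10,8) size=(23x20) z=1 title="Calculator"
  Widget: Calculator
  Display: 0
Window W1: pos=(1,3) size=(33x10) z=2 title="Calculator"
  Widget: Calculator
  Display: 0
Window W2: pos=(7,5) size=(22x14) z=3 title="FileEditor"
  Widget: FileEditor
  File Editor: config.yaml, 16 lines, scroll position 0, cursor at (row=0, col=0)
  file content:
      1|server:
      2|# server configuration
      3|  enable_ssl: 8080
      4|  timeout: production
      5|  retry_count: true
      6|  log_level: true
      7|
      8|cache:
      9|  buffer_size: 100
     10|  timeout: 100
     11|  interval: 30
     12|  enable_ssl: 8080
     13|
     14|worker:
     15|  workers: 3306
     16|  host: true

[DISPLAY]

                                             
━━━━━━━━━━━━━━━━━━━━━━━━━━━━━━━┓             
 Calculator                    ┃             
─────┏━━━━━━━━━━━━━━━━━━━━┓────┨             
     ┃ FileEditor         ┃   0┃             
┌───┬┠────────────────────┨    ┃             
│ 7 │┃█erver:            ▲┃    ┃             
├───┼┃# server configurat█┃    ┃             
│ 4 │┃  enable_ssl: 8080 ░┃    ┃             
└───┴┃  timeout: producti░┃    ┃             
━━━━━┃  retry_count: true░┃━━━━┛             
     ┃  log_level: true  ░┃   ┃              
     ┃                   ░┃   ┃              
     ┃cache:             ░┃   ┃              
     ┃  buffer_size: 100 ░┃   ┃              
     ┃  timeout: 100     ▼┃   ┃              
     ┗━━━━━━━━━━━━━━━━━━━━┛   ┃              
        ┃│ 0 │ . │ = │ + │    ┃              
        ┃├───┼───┼───┼───┤    ┃              


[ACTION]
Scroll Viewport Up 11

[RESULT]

                                             
                                             
                                             
━━━━━━━━━━━━━━━━━━━━━━━━━━━━━━━┓             
 Calculator                    ┃             
─────┏━━━━━━━━━━━━━━━━━━━━┓────┨             
     ┃ FileEditor         ┃   0┃             
┌───┬┠────────────────────┨    ┃             
│ 7 │┃█erver:            ▲┃    ┃             
├───┼┃# server configurat█┃    ┃             
│ 4 │┃  enable_ssl: 8080 ░┃    ┃             
└───┴┃  timeout: producti░┃    ┃             
━━━━━┃  retry_count: true░┃━━━━┛             
     ┃  log_level: true  ░┃   ┃              
     ┃                   ░┃   ┃              
     ┃cache:             ░┃   ┃              
     ┃  buffer_size: 100 ░┃   ┃              
     ┃  timeout: 100     ▼┃   ┃              
     ┗━━━━━━━━━━━━━━━━━━━━┛   ┃              


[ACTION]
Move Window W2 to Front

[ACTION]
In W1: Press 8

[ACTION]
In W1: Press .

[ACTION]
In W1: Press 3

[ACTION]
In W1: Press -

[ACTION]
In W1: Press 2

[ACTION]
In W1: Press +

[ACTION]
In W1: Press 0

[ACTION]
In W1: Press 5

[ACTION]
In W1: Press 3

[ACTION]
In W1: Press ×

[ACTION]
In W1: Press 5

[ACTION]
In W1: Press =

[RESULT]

                                             
                                             
                                             
━━━━━━━━━━━━━━━━━━━━━━━━━━━━━━━┓             
 Calculator                    ┃             
─────┏━━━━━━━━━━━━━━━━━━━━┓────┨             
     ┃ FileEditor         ┃96.5┃             
┌───┬┠────────────────────┨    ┃             
│ 7 │┃█erver:            ▲┃    ┃             
├───┼┃# server configurat█┃    ┃             
│ 4 │┃  enable_ssl: 8080 ░┃    ┃             
└───┴┃  timeout: producti░┃    ┃             
━━━━━┃  retry_count: true░┃━━━━┛             
     ┃  log_level: true  ░┃   ┃              
     ┃                   ░┃   ┃              
     ┃cache:             ░┃   ┃              
     ┃  buffer_size: 100 ░┃   ┃              
     ┃  timeout: 100     ▼┃   ┃              
     ┗━━━━━━━━━━━━━━━━━━━━┛   ┃              


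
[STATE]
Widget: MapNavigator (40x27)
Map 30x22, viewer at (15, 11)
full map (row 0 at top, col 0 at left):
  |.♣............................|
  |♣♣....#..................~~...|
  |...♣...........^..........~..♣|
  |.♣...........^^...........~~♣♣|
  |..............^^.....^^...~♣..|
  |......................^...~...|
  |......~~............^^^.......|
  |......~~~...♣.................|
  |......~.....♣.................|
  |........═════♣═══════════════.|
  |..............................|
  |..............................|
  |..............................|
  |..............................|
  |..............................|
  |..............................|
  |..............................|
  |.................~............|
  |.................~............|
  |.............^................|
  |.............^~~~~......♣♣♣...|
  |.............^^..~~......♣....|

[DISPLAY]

                                        
                                        
     .♣............................     
     ♣♣....#..................~~...     
     ...♣...........^..........~..♣     
     .♣...........^^...........~~♣♣     
     ..............^^.....^^...~♣..     
     ......................^...~...     
     ......~~............^^^.......     
     ......~~~...♣.................     
     ......~.....♣.................     
     ........═════♣═══════════════.     
     ..............................     
     ...............@..............     
     ..............................     
     ..............................     
     ..............................     
     ..............................     
     ..............................     
     .................~............     
     .................~............     
     .............^................     
     .............^~~~~......♣♣♣...     
     .............^^..~~......♣....     
                                        
                                        
                                        


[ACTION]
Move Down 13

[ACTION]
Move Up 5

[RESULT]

     .♣...........^^...........~~♣♣     
     ..............^^.....^^...~♣..     
     ......................^...~...     
     ......~~............^^^.......     
     ......~~~...♣.................     
     ......~.....♣.................     
     ........═════♣═══════════════.     
     ..............................     
     ..............................     
     ..............................     
     ..............................     
     ..............................     
     ..............................     
     ...............@..............     
     .................~............     
     .................~............     
     .............^................     
     .............^~~~~......♣♣♣...     
     .............^^..~~......♣....     
                                        
                                        
                                        
                                        
                                        
                                        
                                        
                                        


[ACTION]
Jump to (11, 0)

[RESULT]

                                        
                                        
                                        
                                        
                                        
                                        
                                        
                                        
                                        
                                        
                                        
                                        
                                        
         .♣.........@.................. 
         ♣♣....#..................~~... 
         ...♣...........^..........~..♣ 
         .♣...........^^...........~~♣♣ 
         ..............^^.....^^...~♣.. 
         ......................^...~... 
         ......~~............^^^....... 
         ......~~~...♣................. 
         ......~.....♣................. 
         ........═════♣═══════════════. 
         .............................. 
         .............................. 
         .............................. 
         .............................. 


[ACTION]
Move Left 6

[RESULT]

                                        
                                        
                                        
                                        
                                        
                                        
                                        
                                        
                                        
                                        
                                        
                                        
                                        
               .♣...@...................
               ♣♣....#..................
               ...♣...........^.........
               .♣...........^^..........
               ..............^^.....^^..
               ......................^..
               ......~~............^^^..
               ......~~~...♣............
               ......~.....♣............
               ........═════♣═══════════
               .........................
               .........................
               .........................
               .........................


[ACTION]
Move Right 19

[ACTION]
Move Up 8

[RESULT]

                                        
                                        
                                        
                                        
                                        
                                        
                                        
                                        
                                        
                                        
                                        
                                        
                                        
....................@.....              
..#..................~~...              
...........^..........~..♣              
.........^^...........~~♣♣              
..........^^.....^^...~♣..              
..................^...~...              
..~~............^^^.......              
..~~~...♣.................              
..~.....♣.................              
....═════♣═══════════════.              
..........................              
..........................              
..........................              
..........................              


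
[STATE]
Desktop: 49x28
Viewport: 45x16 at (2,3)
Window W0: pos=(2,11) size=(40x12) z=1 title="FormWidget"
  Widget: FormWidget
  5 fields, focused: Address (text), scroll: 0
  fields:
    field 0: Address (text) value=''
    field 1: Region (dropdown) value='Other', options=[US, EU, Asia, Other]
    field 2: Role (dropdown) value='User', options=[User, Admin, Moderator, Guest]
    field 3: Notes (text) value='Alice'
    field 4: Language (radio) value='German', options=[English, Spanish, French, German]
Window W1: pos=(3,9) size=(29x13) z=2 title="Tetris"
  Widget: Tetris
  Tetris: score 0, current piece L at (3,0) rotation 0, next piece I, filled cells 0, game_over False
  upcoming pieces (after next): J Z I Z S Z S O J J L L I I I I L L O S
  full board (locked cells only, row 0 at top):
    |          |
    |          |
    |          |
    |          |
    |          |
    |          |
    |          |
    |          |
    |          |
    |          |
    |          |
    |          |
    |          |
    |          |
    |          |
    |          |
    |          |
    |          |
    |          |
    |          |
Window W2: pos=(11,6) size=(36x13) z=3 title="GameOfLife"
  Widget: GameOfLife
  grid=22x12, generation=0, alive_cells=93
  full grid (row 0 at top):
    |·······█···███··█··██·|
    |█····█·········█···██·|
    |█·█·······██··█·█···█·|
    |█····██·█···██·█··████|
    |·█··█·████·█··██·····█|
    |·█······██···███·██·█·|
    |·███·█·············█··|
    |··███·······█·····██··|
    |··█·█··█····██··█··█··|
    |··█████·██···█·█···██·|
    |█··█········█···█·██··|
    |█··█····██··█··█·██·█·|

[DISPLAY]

                                             
                                             
                                             
         ┏━━━━━━━━━━━━━━━━━━━━━━━━━━━━━━━━━━┓
         ┃ GameOfLife                       ┃
         ┠──────────────────────────────────┨
 ┏━━━━━━━┃Gen: 0                            ┃
 ┃ Tetris┃█·█·······██··█·█···█·            ┃
┏┠───────┃█····██·█···██·█··████            ┃
┃┃       ┃·█··█·████·█··██·····█            ┃
┠┃       ┃·█······██···███·██·█·            ┃
┃┃       ┃·███·█·············█··            ┃
┃┃       ┃··███·······█·····██··            ┃
┃┃       ┃··█·█··█····██··█··█··            ┃
┃┃       ┃··█████·██···█·█···██·            ┃
┃┃       ┗━━━━━━━━━━━━━━━━━━━━━━━━━━━━━━━━━━┛


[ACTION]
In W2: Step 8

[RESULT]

                                             
                                             
                                             
         ┏━━━━━━━━━━━━━━━━━━━━━━━━━━━━━━━━━━┓
         ┃ GameOfLife                       ┃
         ┠──────────────────────────────────┨
 ┏━━━━━━━┃Gen: 8                            ┃
 ┃ Tetris┃······███······█····█·            ┃
┏┠───────┃·········█····█·██····            ┃
┃┃       ┃····█·██··█··██████···            ┃
┠┃       ┃···█·██·██···█·█······            ┃
┃┃       ┃·██···█···············            ┃
┃┃       ┃█·█················█··            ┃
┃┃       ┃█·█·················█·            ┃
┃┃       ┃█···············█████·            ┃
┃┃       ┗━━━━━━━━━━━━━━━━━━━━━━━━━━━━━━━━━━┛


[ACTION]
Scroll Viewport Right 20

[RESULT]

                                             
                                             
                                             
       ┏━━━━━━━━━━━━━━━━━━━━━━━━━━━━━━━━━━┓  
       ┃ GameOfLife                       ┃  
       ┠──────────────────────────────────┨  
━━━━━━━┃Gen: 8                            ┃  
 Tetris┃······███······█····█·            ┃  
───────┃·········█····█·██····            ┃  
       ┃····█·██··█··██████···            ┃  
       ┃···█·██·██···█·█······            ┃  
       ┃·██···█···············            ┃  
       ┃█·█················█··            ┃  
       ┃█·█·················█·            ┃  
       ┃█···············█████·            ┃  
       ┗━━━━━━━━━━━━━━━━━━━━━━━━━━━━━━━━━━┛  


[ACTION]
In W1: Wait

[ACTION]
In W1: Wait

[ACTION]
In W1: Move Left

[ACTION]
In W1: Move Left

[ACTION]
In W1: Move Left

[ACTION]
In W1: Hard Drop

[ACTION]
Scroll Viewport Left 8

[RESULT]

                                             
                                             
                                             
           ┏━━━━━━━━━━━━━━━━━━━━━━━━━━━━━━━━━
           ┃ GameOfLife                      
           ┠─────────────────────────────────
   ┏━━━━━━━┃Gen: 8                           
   ┃ Tetris┃······███······█····█·           
  ┏┠───────┃·········█····█·██····           
  ┃┃       ┃····█·██··█··██████···           
  ┠┃       ┃···█·██·██···█·█······           
  ┃┃       ┃·██···█···············           
  ┃┃       ┃█·█················█··           
  ┃┃       ┃█·█·················█·           
  ┃┃       ┃█···············█████·           
  ┃┃       ┗━━━━━━━━━━━━━━━━━━━━━━━━━━━━━━━━━


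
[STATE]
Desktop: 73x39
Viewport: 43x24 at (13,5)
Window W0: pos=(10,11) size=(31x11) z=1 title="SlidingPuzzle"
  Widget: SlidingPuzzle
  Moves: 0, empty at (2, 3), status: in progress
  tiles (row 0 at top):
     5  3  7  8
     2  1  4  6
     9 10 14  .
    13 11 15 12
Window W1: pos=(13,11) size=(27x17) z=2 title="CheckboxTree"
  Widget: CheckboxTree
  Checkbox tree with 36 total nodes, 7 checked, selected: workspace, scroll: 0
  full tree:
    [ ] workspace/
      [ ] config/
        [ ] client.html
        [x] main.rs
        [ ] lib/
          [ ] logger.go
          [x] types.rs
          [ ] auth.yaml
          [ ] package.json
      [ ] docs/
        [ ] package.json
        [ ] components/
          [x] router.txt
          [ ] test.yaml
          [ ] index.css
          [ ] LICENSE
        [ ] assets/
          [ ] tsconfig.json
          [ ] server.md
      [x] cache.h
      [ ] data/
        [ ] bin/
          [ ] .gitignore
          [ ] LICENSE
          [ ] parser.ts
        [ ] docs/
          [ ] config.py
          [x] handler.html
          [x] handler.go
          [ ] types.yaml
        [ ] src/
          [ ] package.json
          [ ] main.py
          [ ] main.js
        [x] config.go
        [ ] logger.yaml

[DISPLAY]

                                           
                                           
                                           
                                           
                                           
                                           
┏━━━━━━━━━━━━━━━━━━━━━━━━━┓┓               
┃ CheckboxTree            ┃┃               
┠─────────────────────────┨┨               
┃>[-] workspace/          ┃┃               
┃   [-] config/           ┃┃               
┃     [ ] client.html     ┃┃               
┃     [x] main.rs         ┃┃               
┃     [-] lib/            ┃┃               
┃       [ ] logger.go     ┃┃               
┃       [x] types.rs      ┃┃               
┃       [ ] auth.yaml     ┃┛               
┃       [ ] package.json  ┃                
┃   [-] docs/             ┃                
┃     [ ] package.json    ┃                
┃     [-] components/     ┃                
┃       [x] router.txt    ┃                
┗━━━━━━━━━━━━━━━━━━━━━━━━━┛                
                                           


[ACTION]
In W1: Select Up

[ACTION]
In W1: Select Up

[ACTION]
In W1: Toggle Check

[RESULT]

                                           
                                           
                                           
                                           
                                           
                                           
┏━━━━━━━━━━━━━━━━━━━━━━━━━┓┓               
┃ CheckboxTree            ┃┃               
┠─────────────────────────┨┨               
┃>[x] workspace/          ┃┃               
┃   [x] config/           ┃┃               
┃     [x] client.html     ┃┃               
┃     [x] main.rs         ┃┃               
┃     [x] lib/            ┃┃               
┃       [x] logger.go     ┃┃               
┃       [x] types.rs      ┃┃               
┃       [x] auth.yaml     ┃┛               
┃       [x] package.json  ┃                
┃   [x] docs/             ┃                
┃     [x] package.json    ┃                
┃     [x] components/     ┃                
┃       [x] router.txt    ┃                
┗━━━━━━━━━━━━━━━━━━━━━━━━━┛                
                                           


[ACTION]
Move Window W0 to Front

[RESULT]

                                           
                                           
                                           
                                           
                                           
                                           
━━━━━━━━━━━━━━━━━━━━━━━━━━━┓               
lidingPuzzle               ┃               
───────────────────────────┨               
───┬────┬────┬────┐        ┃               
 5 │  3 │  7 │  8 │        ┃               
───┼────┼────┼────┤        ┃               
 2 │  1 │  4 │  6 │        ┃               
───┼────┼────┼────┤        ┃               
 9 │ 10 │ 14 │    │        ┃               
───┼────┼────┼────┤        ┃               
━━━━━━━━━━━━━━━━━━━━━━━━━━━┛               
┃       [x] package.json  ┃                
┃   [x] docs/             ┃                
┃     [x] package.json    ┃                
┃     [x] components/     ┃                
┃       [x] router.txt    ┃                
┗━━━━━━━━━━━━━━━━━━━━━━━━━┛                
                                           
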